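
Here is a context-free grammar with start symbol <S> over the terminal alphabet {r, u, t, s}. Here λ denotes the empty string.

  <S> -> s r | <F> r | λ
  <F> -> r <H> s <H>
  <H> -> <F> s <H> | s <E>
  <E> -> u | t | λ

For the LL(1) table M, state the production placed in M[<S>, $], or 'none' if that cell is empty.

FIRST(<F>) = {r}
FIRST(<E>) = {λ, t, u}
FIRST(<S>) = {λ, r, s}  (via <F> r)
FIRST(<H>) = {r, s}  (via <F> s <H>)
FOLLOW(<S>) includes $ since <S> is the start symbol.
FOLLOW(<S>): <S> appears on no right-hand side. Thus FOLLOW(<S>) = {$}.
For <S> -> s r: FIRST(s r) = {s}, so it goes in M[<S>, t] for t ∈ {s}.
For <S> -> <F> r: FIRST(<F> r) = {r}, so it goes in M[<S>, t] for t ∈ {r}.
For <S> -> λ: FIRST(λ) = {λ}, so it goes in M[<S>, t] for t ∈ {}; since λ ∈ FIRST, also for every t ∈ FOLLOW(<S>) = {$}.

<S> -> λ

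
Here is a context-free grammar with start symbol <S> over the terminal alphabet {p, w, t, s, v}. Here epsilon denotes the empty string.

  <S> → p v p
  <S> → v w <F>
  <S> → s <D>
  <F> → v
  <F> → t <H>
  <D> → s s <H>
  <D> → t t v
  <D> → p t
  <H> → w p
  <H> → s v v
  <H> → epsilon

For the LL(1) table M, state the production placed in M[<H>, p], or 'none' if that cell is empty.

FIRST(<S>): from <S>→p v p we get {p}; from <S>→v w <F> we get {v}; from <S>→s <D> we get {s}. So FIRST(<S>) = {p, s, v}.
FIRST(<F>): from <F>→v we get {v}; from <F>→t <H> we get {t}. So FIRST(<F>) = {t, v}.
FIRST(<D>): from <D>→s s <H> we get {s}; from <D>→t t v we get {t}; from <D>→p t we get {p}. So FIRST(<D>) = {p, s, t}.
FIRST(<H>): from <H>→w p we get {w}; from <H>→s v v we get {s}; from <H>→epsilon we get {epsilon}. So FIRST(<H>) = {epsilon, s, w}.
FOLLOW(<S>) includes $ since <S> is the start symbol.
FOLLOW(<F>): in <S>→v w <F>, the suffix after <F> is empty, so FOLLOW(<F>) ⊇ FOLLOW(<S>) = {$}. Thus FOLLOW(<F>) = {$}.
FOLLOW(<D>): in <S>→s <D>, the suffix after <D> is empty, so FOLLOW(<D>) ⊇ FOLLOW(<S>) = {$}. Thus FOLLOW(<D>) = {$}.
FOLLOW(<H>): in <F>→t <H>, the suffix after <H> is empty, so FOLLOW(<H>) ⊇ FOLLOW(<F>) = {$}; in <D>→s s <H>, the suffix after <H> is empty, so FOLLOW(<H>) ⊇ FOLLOW(<D>) = {$}. Thus FOLLOW(<H>) = {$}.
For <H> → w p: FIRST(w p) = {w}, so it goes in M[<H>, t] for t ∈ {w}.
For <H> → s v v: FIRST(s v v) = {s}, so it goes in M[<H>, t] for t ∈ {s}.
For <H> → epsilon: FIRST(epsilon) = {epsilon}, so it goes in M[<H>, t] for t ∈ {}; since epsilon ∈ FIRST, also for every t ∈ FOLLOW(<H>) = {$}.
None of these place a production in M[<H>, p].

none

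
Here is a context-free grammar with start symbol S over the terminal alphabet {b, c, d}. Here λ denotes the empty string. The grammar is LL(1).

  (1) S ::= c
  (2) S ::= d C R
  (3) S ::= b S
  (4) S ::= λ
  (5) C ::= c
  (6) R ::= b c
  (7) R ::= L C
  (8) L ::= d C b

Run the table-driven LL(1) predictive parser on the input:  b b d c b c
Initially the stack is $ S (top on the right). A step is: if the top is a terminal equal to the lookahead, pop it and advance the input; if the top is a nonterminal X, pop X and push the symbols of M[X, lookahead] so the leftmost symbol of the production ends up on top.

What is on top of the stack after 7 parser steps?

step 1: stack=$ S  input=b b d c b c $  — expand S ::= b S
step 2: stack=$ S b  input=b b d c b c $  — match b
step 3: stack=$ S  input=b d c b c $  — expand S ::= b S
step 4: stack=$ S b  input=b d c b c $  — match b
step 5: stack=$ S  input=d c b c $  — expand S ::= d C R
step 6: stack=$ R C d  input=d c b c $  — match d
step 7: stack=$ R C  input=c b c $  — expand C ::= c
Stack after step 7: $ R c (top = c).

c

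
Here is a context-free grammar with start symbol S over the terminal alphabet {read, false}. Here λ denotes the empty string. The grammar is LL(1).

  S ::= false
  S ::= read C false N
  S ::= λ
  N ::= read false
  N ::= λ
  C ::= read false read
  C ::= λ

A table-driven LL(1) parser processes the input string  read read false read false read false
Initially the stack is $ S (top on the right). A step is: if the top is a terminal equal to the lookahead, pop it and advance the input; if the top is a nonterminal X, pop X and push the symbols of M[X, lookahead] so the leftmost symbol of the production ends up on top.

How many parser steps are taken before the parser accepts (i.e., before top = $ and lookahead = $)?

      Stack                      Input                                    Action
   1  $ S                        read read false read false read false $  expand S ::= read C false N
   2  $ N false C read           read read false read false read false $  match read
   3  $ N false C                read false read false read false $       expand C ::= read false read
   4  $ N false read false read  read false read false read false $       match read
   5  $ N false read false       false read false read false $            match false
   6  $ N false read             read false read false $                  match read
   7  $ N false                  false read false $                       match false
   8  $ N                        read false $                             expand N ::= read false
   9  $ false read               read false $                             match read
  10  $ false                    false $                                  match false
Accept reached after 10 steps.

10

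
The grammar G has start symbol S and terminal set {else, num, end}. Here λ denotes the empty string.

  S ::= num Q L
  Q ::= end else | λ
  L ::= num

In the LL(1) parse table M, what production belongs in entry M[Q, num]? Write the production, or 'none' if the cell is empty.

FIRST(S): from S::=num Q L we get {num}. So FIRST(S) = {num}.
FIRST(Q): from Q::=end else we get {end}; from Q::=λ we get {λ}. So FIRST(Q) = {λ, end}.
FIRST(L): from L::=num we get {num}. So FIRST(L) = {num}.
FOLLOW(S) includes $ since S is the start symbol.
FOLLOW(Q): in S::=num Q L, Q is followed by L with FIRST {num}. Thus FOLLOW(Q) = {num}.
For Q ::= end else: FIRST(end else) = {end}, so it goes in M[Q, t] for t ∈ {end}.
For Q ::= λ: FIRST(λ) = {λ}, so it goes in M[Q, t] for t ∈ {}; since λ ∈ FIRST, also for every t ∈ FOLLOW(Q) = {num}.

Q ::= λ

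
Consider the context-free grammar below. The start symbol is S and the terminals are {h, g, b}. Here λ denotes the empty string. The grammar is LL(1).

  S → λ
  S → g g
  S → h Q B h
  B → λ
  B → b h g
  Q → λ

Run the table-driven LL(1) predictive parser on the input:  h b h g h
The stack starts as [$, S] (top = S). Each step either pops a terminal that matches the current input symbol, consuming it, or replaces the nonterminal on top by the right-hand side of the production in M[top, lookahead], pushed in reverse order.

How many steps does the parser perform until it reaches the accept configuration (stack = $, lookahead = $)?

8

     Stack      Input        Action
  1  $ S        h b h g h $  expand S → h Q B h
  2  $ h B Q h  h b h g h $  match h
  3  $ h B Q    b h g h $    expand Q → λ
  4  $ h B      b h g h $    expand B → b h g
  5  $ h g h b  b h g h $    match b
  6  $ h g h    h g h $      match h
  7  $ h g      g h $        match g
  8  $ h        h $          match h
Accept reached after 8 steps.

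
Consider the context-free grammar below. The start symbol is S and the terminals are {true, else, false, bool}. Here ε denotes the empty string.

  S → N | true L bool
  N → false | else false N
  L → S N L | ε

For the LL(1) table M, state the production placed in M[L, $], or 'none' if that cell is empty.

FIRST(N): from N→false we get {false}; from N→else false N we get {else}. So FIRST(N) = {else, false}.
FIRST(S): from S→N we get {else, false}; from S→true L bool we get {true}. So FIRST(S) = {else, false, true}.
FIRST(L): from L→S N L we get {else, false, true}; from L→ε we get {ε}. So FIRST(L) = {ε, else, false, true}.
FOLLOW(S) includes $ since S is the start symbol.
FOLLOW(L): in S→true L bool, L is followed by bool with FIRST {bool}; in L→S N L, the suffix after L is empty (adds nothing new). Thus FOLLOW(L) = {bool}.
For L → S N L: FIRST(S N L) = {else, false, true}, so it goes in M[L, t] for t ∈ {else, false, true}.
For L → ε: FIRST(ε) = {ε}, so it goes in M[L, t] for t ∈ {}; since ε ∈ FIRST, also for every t ∈ FOLLOW(L) = {bool}.
None of these place a production in M[L, $].

none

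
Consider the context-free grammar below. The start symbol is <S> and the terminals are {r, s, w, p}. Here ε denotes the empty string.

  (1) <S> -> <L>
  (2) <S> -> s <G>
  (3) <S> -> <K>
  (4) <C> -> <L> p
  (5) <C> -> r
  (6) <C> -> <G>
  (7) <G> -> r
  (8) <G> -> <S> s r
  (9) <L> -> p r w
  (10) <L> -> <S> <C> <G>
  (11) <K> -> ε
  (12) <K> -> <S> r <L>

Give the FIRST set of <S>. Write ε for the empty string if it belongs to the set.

{ε, p, r, s}

FIRST(<S>) = {ε, p, r, s}  (via <L>, <K>)
FIRST(<G>) = {p, r, s}  (via <S> s r)
FIRST(<K>) = {ε, p, r, s}  (via <S> r <L>)
FIRST(<C>) = {p, r, s}  (via <L> p, <G>)
FIRST(<L>) = {p, r, s}  (via <S> <C> <G>)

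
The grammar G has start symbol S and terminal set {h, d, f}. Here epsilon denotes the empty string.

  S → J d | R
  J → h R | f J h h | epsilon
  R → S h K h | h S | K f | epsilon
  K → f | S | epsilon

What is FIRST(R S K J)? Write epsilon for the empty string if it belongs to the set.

{epsilon, d, f, h}

FIRST(J) = {epsilon, f, h}
FIRST(S) = {epsilon, d, f, h}  (via J d, R)
FIRST(K) = {epsilon, d, f, h}  (via S)
FIRST(R) = {epsilon, d, f, h}  (via S h K h, K f)
FIRST(R S K J): take FIRST of each symbol in turn, carrying on past any symbol whose FIRST contains epsilon; result {epsilon, d, f, h}.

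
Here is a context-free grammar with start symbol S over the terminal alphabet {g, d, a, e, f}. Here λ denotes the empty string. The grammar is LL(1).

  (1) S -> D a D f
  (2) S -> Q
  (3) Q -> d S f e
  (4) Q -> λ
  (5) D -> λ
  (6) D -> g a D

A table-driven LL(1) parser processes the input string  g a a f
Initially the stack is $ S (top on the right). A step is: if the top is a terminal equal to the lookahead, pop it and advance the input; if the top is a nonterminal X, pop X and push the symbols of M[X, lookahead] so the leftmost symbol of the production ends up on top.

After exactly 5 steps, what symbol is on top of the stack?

     Stack          Input      Action
  1  $ S            g a a f $  expand S -> D a D f
  2  $ f D a D      g a a f $  expand D -> g a D
  3  $ f D a D a g  g a a f $  match g
  4  $ f D a D a    a a f $    match a
  5  $ f D a D      a f $      expand D -> λ
Stack after step 5: $ f D a (top = a).

a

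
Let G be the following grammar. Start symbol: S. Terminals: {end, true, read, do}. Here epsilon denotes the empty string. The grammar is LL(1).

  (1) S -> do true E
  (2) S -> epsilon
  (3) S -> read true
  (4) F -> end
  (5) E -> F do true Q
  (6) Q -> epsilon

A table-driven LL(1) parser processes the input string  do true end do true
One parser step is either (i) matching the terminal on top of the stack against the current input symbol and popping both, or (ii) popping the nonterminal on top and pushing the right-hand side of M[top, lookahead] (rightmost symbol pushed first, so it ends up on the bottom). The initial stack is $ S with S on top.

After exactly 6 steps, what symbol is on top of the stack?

     Stack            Input                  Action
  1  $ S              do true end do true $  expand S -> do true E
  2  $ E true do      do true end do true $  match do
  3  $ E true         true end do true $     match true
  4  $ E              end do true $          expand E -> F do true Q
  5  $ Q true do F    end do true $          expand F -> end
  6  $ Q true do end  end do true $          match end
Stack after step 6: $ Q true do (top = do).

do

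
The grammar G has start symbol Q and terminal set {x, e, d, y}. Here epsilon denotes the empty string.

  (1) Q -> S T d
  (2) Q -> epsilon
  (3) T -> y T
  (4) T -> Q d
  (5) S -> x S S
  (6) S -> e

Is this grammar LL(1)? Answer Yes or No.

FIRST(Q) = {epsilon, e, x}
FIRST(T) = {d, e, x, y}
FIRST(S) = {e, x}
FOLLOW(Q) = {$, d}
FOLLOW(T) = {d}
FOLLOW(S) = {d, e, x, y}
Each cell of M receives at most one production.

Yes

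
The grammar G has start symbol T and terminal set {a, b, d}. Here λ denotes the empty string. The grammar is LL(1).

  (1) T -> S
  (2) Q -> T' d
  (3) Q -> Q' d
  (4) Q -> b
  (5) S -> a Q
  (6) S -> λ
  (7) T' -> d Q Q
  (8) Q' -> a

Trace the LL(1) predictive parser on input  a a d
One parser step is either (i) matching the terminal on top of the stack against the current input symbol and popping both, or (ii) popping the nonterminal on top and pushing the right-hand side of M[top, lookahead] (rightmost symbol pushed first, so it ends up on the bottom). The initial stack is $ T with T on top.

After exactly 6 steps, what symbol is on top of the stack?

step 1: stack=$ T  input=a a d $  — expand T -> S
step 2: stack=$ S  input=a a d $  — expand S -> a Q
step 3: stack=$ Q a  input=a a d $  — match a
step 4: stack=$ Q  input=a d $  — expand Q -> Q' d
step 5: stack=$ d Q'  input=a d $  — expand Q' -> a
step 6: stack=$ d a  input=a d $  — match a
Stack after step 6: $ d (top = d).

d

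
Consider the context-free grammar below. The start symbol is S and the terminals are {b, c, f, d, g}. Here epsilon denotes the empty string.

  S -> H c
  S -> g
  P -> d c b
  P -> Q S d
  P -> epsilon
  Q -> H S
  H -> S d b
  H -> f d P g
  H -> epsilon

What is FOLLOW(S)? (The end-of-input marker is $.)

{$, c, d, f, g}

FIRST(S) = {c, f, g}  (via H c)
FIRST(H) = {epsilon, c, f, g}  (via S d b)
FIRST(Q) = {c, f, g}  (via H S)
FIRST(P) = {epsilon, c, d, f, g}  (via Q S d)
FOLLOW(S) includes $ since S is the start symbol.
FOLLOW(P): in H->f d P g, P is followed by g with FIRST {g}. Thus FOLLOW(P) = {g}.
FOLLOW(Q): in P->Q S d, Q is followed by S d with FIRST {c, f, g}. Thus FOLLOW(Q) = {c, f, g}.
FOLLOW(S): in P->Q S d, S is followed by d with FIRST {d}; in Q->H S, the suffix after S is empty, so FOLLOW(S) ⊇ FOLLOW(Q) = {c, f, g}; in H->S d b, S is followed by d b with FIRST {d}. Thus FOLLOW(S) = {$, c, d, f, g}.
FOLLOW(H): in S->H c, H is followed by c with FIRST {c}; in Q->H S, H is followed by S with FIRST {c, f, g}. Thus FOLLOW(H) = {c, f, g}.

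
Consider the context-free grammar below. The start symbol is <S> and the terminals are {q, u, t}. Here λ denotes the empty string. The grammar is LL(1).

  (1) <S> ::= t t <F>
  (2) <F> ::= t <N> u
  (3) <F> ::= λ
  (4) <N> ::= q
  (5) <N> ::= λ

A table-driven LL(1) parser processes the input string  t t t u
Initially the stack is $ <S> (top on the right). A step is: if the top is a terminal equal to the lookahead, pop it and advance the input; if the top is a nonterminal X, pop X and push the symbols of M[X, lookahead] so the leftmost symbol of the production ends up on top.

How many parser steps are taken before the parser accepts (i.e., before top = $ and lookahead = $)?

7

     Stack      Input      Action
  1  $ <S>      t t t u $  expand <S> ::= t t <F>
  2  $ <F> t t  t t t u $  match t
  3  $ <F> t    t t u $    match t
  4  $ <F>      t u $      expand <F> ::= t <N> u
  5  $ u <N> t  t u $      match t
  6  $ u <N>    u $        expand <N> ::= λ
  7  $ u        u $        match u
Accept reached after 7 steps.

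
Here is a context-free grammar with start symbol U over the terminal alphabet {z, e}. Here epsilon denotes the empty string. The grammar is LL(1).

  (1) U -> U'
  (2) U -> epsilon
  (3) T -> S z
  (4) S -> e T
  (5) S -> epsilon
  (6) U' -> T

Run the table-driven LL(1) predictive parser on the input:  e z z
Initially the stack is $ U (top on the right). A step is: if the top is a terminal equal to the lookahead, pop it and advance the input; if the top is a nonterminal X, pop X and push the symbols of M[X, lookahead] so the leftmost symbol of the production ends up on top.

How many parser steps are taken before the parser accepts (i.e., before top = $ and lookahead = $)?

9

step 1: stack=$ U  input=e z z $  — expand U -> U'
step 2: stack=$ U'  input=e z z $  — expand U' -> T
step 3: stack=$ T  input=e z z $  — expand T -> S z
step 4: stack=$ z S  input=e z z $  — expand S -> e T
step 5: stack=$ z T e  input=e z z $  — match e
step 6: stack=$ z T  input=z z $  — expand T -> S z
step 7: stack=$ z z S  input=z z $  — expand S -> epsilon
step 8: stack=$ z z  input=z z $  — match z
step 9: stack=$ z  input=z $  — match z
Accept reached after 9 steps.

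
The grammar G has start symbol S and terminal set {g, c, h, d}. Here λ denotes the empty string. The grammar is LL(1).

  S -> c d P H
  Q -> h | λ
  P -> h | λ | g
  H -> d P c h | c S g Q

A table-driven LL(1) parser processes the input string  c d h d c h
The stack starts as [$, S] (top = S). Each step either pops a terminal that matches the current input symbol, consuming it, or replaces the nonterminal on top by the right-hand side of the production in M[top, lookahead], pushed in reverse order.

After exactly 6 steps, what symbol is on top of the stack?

     Stack      Input          Action
  1  $ S        c d h d c h $  expand S -> c d P H
  2  $ H P d c  c d h d c h $  match c
  3  $ H P d    d h d c h $    match d
  4  $ H P      h d c h $      expand P -> h
  5  $ H h      h d c h $      match h
  6  $ H        d c h $        expand H -> d P c h
Stack after step 6: $ h c P d (top = d).

d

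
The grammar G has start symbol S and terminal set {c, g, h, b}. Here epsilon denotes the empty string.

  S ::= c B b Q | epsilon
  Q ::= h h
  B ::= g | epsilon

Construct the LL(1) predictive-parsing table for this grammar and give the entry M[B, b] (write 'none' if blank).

B ::= epsilon

FIRST(S) = {epsilon, c}
FIRST(Q) = {h}
FIRST(B) = {epsilon, g}
FOLLOW(S) includes $ since S is the start symbol.
FOLLOW(B): in S::=c B b Q, B is followed by b Q with FIRST {b}. Thus FOLLOW(B) = {b}.
For B ::= g: FIRST(g) = {g}, so it goes in M[B, t] for t ∈ {g}.
For B ::= epsilon: FIRST(epsilon) = {epsilon}, so it goes in M[B, t] for t ∈ {}; since epsilon ∈ FIRST, also for every t ∈ FOLLOW(B) = {b}.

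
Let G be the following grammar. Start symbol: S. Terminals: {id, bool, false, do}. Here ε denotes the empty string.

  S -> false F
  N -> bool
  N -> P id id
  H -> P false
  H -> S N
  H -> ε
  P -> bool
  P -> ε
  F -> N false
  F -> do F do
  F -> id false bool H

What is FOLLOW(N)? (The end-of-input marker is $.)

FIRST(S): from S->false F we get {false}. So FIRST(S) = {false}.
FIRST(P): from P->bool we get {bool}; from P->ε we get {ε}. So FIRST(P) = {ε, bool}.
FIRST(N): from N->bool we get {bool}; from N->P id id we get {bool, id}. So FIRST(N) = {bool, id}.
FIRST(H): from H->P false we get {bool, false}; from H->S N we get {false}; from H->ε we get {ε}. So FIRST(H) = {ε, bool, false}.
FIRST(F): from F->N false we get {bool, id}; from F->do F do we get {do}; from F->id false bool H we get {id}. So FIRST(F) = {bool, do, id}.
FOLLOW(S) includes $ since S is the start symbol.
FOLLOW(S): in H->S N, S is followed by N with FIRST {bool, id}. Thus FOLLOW(S) = {$, bool, id}.
FOLLOW(P): in N->P id id, P is followed by id id with FIRST {id}; in H->P false, P is followed by false with FIRST {false}. Thus FOLLOW(P) = {false, id}.
FOLLOW(F): in S->false F, the suffix after F is empty, so FOLLOW(F) ⊇ FOLLOW(S) = {$, bool, id}; in F->do F do, F is followed by do with FIRST {do}. Thus FOLLOW(F) = {$, bool, do, id}.
FOLLOW(H): in F->id false bool H, the suffix after H is empty, so FOLLOW(H) ⊇ FOLLOW(F) = {$, bool, do, id}. Thus FOLLOW(H) = {$, bool, do, id}.
FOLLOW(N): in H->S N, the suffix after N is empty, so FOLLOW(N) ⊇ FOLLOW(H) = {$, bool, do, id}; in F->N false, N is followed by false with FIRST {false}. Thus FOLLOW(N) = {$, bool, do, false, id}.

{$, bool, do, false, id}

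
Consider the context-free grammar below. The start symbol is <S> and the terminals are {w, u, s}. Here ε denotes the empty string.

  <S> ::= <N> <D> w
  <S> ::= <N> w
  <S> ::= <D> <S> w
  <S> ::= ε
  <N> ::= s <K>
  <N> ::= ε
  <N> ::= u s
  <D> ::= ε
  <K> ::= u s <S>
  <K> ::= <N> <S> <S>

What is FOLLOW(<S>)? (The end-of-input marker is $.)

FIRST(<N>): from <N>::=s <K> we get {s}; from <N>::=ε we get {ε}; from <N>::=u s we get {u}. So FIRST(<N>) = {ε, s, u}.
FIRST(<D>): from <D>::=ε we get {ε}. So FIRST(<D>) = {ε}.
FIRST(<S>): from <S>::=<N> <D> w we get {s, u, w}; from <S>::=<N> w we get {s, u, w}; from <S>::=<D> <S> w we get {s, u, w}; from <S>::=ε we get {ε}. So FIRST(<S>) = {ε, s, u, w}.
FIRST(<K>): from <K>::=u s <S> we get {u}; from <K>::=<N> <S> <S> we get {ε, s, u, w}. So FIRST(<K>) = {ε, s, u, w}.
FOLLOW(<S>) includes $ since <S> is the start symbol.
FOLLOW(<D>): in <S>::=<N> <D> w, <D> is followed by w with FIRST {w}; in <S>::=<D> <S> w, <D> is followed by <S> w with FIRST {s, u, w}. Thus FOLLOW(<D>) = {s, u, w}.
FOLLOW(<S>): in <S>::=<D> <S> w, <S> is followed by w with FIRST {w}; in <K>::=u s <S>, the suffix after <S> is empty, so FOLLOW(<S>) ⊇ FOLLOW(<K>) = {s, u, w}; in <K>::=<N> <S> <S> (occurrence 1), <S> is followed by <S> with FIRST {ε, s, u, w}; in <K>::=<N> <S> <S> (occurrence 1), the suffix after <S> is nullable, so FOLLOW(<S>) ⊇ FOLLOW(<K>) = {s, u, w}; in <K>::=<N> <S> <S> (occurrence 2), the suffix after <S> is empty, so FOLLOW(<S>) ⊇ FOLLOW(<K>) = {s, u, w}. Thus FOLLOW(<S>) = {$, s, u, w}.
FOLLOW(<N>): in <S>::=<N> <D> w, <N> is followed by <D> w with FIRST {w}; in <S>::=<N> w, <N> is followed by w with FIRST {w}; in <K>::=<N> <S> <S>, <N> is followed by <S> <S> with FIRST {ε, s, u, w}; in <K>::=<N> <S> <S>, the suffix after <N> is nullable, so FOLLOW(<N>) ⊇ FOLLOW(<K>) = {s, u, w}. Thus FOLLOW(<N>) = {s, u, w}.
FOLLOW(<K>): in <N>::=s <K>, the suffix after <K> is empty, so FOLLOW(<K>) ⊇ FOLLOW(<N>) = {s, u, w}. Thus FOLLOW(<K>) = {s, u, w}.

{$, s, u, w}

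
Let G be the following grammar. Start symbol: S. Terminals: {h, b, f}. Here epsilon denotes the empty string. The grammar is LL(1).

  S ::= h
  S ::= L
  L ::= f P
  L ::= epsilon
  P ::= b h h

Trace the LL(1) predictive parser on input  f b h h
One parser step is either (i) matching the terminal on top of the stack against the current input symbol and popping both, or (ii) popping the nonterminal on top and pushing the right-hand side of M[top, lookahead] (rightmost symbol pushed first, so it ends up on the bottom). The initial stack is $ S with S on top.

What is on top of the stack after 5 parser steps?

     Stack    Input      Action
  1  $ S      f b h h $  expand S ::= L
  2  $ L      f b h h $  expand L ::= f P
  3  $ P f    f b h h $  match f
  4  $ P      b h h $    expand P ::= b h h
  5  $ h h b  b h h $    match b
Stack after step 5: $ h h (top = h).

h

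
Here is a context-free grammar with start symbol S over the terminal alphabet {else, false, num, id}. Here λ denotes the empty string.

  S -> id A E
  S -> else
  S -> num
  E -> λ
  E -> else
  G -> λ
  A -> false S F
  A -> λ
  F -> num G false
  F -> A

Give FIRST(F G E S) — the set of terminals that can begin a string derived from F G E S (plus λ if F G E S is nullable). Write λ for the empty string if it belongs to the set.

FIRST(S) = {else, id, num}
FIRST(E) = {λ, else}
FIRST(G) = {λ}
FIRST(A) = {λ, false}
FIRST(F) = {λ, false, num}  (via A)
FIRST(F G E S): take FIRST of each symbol in turn, carrying on past any symbol whose FIRST contains λ; result {else, false, id, num}.

{else, false, id, num}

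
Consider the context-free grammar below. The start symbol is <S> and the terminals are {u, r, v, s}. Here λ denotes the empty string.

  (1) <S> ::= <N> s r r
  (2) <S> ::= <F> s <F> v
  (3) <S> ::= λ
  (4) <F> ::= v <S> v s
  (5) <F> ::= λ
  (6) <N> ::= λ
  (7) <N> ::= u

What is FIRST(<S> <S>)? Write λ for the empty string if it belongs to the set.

FIRST(<F>): from <F>::=v <S> v s we get {v}; from <F>::=λ we get {λ}. So FIRST(<F>) = {λ, v}.
FIRST(<N>): from <N>::=λ we get {λ}; from <N>::=u we get {u}. So FIRST(<N>) = {λ, u}.
FIRST(<S>): from <S>::=<N> s r r we get {s, u}; from <S>::=<F> s <F> v we get {s, v}; from <S>::=λ we get {λ}. So FIRST(<S>) = {λ, s, u, v}.
FIRST(<S> <S>): take FIRST of each symbol in turn, carrying on past any symbol whose FIRST contains λ; result {λ, s, u, v}.

{λ, s, u, v}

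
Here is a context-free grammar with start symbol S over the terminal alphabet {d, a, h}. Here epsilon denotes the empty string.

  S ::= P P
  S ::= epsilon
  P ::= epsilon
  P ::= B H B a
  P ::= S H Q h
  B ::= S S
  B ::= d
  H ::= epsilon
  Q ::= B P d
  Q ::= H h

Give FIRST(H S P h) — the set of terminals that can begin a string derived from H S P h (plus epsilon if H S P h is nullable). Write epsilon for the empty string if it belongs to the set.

{a, d, h}

FIRST(H): from H::=epsilon we get {epsilon}. So FIRST(H) = {epsilon}.
FIRST(S): from S::=P P we get {epsilon, a, d, h}; from S::=epsilon we get {epsilon}. So FIRST(S) = {epsilon, a, d, h}.
FIRST(B): from B::=S S we get {epsilon, a, d, h}; from B::=d we get {d}. So FIRST(B) = {epsilon, a, d, h}.
FIRST(P): from P::=epsilon we get {epsilon}; from P::=B H B a we get {a, d, h}; from P::=S H Q h we get {a, d, h}. So FIRST(P) = {epsilon, a, d, h}.
FIRST(Q): from Q::=B P d we get {a, d, h}; from Q::=H h we get {h}. So FIRST(Q) = {a, d, h}.
FIRST(H S P h): take FIRST of each symbol in turn, carrying on past any symbol whose FIRST contains epsilon; result {a, d, h}.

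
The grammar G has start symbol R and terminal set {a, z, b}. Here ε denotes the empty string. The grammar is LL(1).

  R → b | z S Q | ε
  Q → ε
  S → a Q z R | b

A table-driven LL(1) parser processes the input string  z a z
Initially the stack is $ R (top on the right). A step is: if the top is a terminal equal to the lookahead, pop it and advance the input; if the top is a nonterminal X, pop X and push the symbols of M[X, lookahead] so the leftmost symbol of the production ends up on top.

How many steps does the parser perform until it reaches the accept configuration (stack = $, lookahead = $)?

8

     Stack        Input    Action
  1  $ R          z a z $  expand R → z S Q
  2  $ Q S z      z a z $  match z
  3  $ Q S        a z $    expand S → a Q z R
  4  $ Q R z Q a  a z $    match a
  5  $ Q R z Q    z $      expand Q → ε
  6  $ Q R z      z $      match z
  7  $ Q R        $        expand R → ε
  8  $ Q          $        expand Q → ε
Accept reached after 8 steps.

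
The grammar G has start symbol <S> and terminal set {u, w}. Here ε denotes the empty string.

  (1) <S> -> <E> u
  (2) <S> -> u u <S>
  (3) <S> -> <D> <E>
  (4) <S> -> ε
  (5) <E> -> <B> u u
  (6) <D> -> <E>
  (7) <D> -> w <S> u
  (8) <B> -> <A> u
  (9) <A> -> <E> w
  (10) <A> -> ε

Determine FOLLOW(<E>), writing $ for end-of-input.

{$, u, w}

FIRST(<S>): from <S>-><E> u we get {u}; from <S>->u u <S> we get {u}; from <S>-><D> <E> we get {u, w}; from <S>->ε we get {ε}. So FIRST(<S>) = {ε, u, w}.
FIRST(<E>): from <E>-><B> u u we get {u}. So FIRST(<E>) = {u}.
FIRST(<D>): from <D>-><E> we get {u}; from <D>->w <S> u we get {w}. So FIRST(<D>) = {u, w}.
FIRST(<A>): from <A>-><E> w we get {u}; from <A>->ε we get {ε}. So FIRST(<A>) = {ε, u}.
FIRST(<B>): from <B>-><A> u we get {u}. So FIRST(<B>) = {u}.
FOLLOW(<S>) includes $ since <S> is the start symbol.
FOLLOW(<S>): in <S>->u u <S>, the suffix after <S> is empty (adds nothing new); in <D>->w <S> u, <S> is followed by u with FIRST {u}. Thus FOLLOW(<S>) = {$, u}.
FOLLOW(<D>): in <S>-><D> <E>, <D> is followed by <E> with FIRST {u}. Thus FOLLOW(<D>) = {u}.
FOLLOW(<E>): in <S>-><E> u, <E> is followed by u with FIRST {u}; in <S>-><D> <E>, the suffix after <E> is empty, so FOLLOW(<E>) ⊇ FOLLOW(<S>) = {$, u}; in <D>-><E>, the suffix after <E> is empty, so FOLLOW(<E>) ⊇ FOLLOW(<D>) = {u}; in <A>-><E> w, <E> is followed by w with FIRST {w}. Thus FOLLOW(<E>) = {$, u, w}.
FOLLOW(<B>): in <E>-><B> u u, <B> is followed by u u with FIRST {u}. Thus FOLLOW(<B>) = {u}.
FOLLOW(<A>): in <B>-><A> u, <A> is followed by u with FIRST {u}. Thus FOLLOW(<A>) = {u}.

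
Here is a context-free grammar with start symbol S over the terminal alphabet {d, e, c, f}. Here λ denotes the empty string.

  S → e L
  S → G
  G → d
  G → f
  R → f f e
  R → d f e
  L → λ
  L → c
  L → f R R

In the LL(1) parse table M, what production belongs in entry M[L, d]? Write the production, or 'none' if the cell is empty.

FIRST(G) = {d, f}
FIRST(R) = {d, f}
FIRST(L) = {λ, c, f}
FIRST(S) = {d, e, f}  (via G)
FOLLOW(S) includes $ since S is the start symbol.
FOLLOW(S): S appears on no right-hand side. Thus FOLLOW(S) = {$}.
FOLLOW(L): in S→e L, the suffix after L is empty, so FOLLOW(L) ⊇ FOLLOW(S) = {$}. Thus FOLLOW(L) = {$}.
For L → λ: FIRST(λ) = {λ}, so it goes in M[L, t] for t ∈ {}; since λ ∈ FIRST, also for every t ∈ FOLLOW(L) = {$}.
For L → c: FIRST(c) = {c}, so it goes in M[L, t] for t ∈ {c}.
For L → f R R: FIRST(f R R) = {f}, so it goes in M[L, t] for t ∈ {f}.
None of these place a production in M[L, d].

none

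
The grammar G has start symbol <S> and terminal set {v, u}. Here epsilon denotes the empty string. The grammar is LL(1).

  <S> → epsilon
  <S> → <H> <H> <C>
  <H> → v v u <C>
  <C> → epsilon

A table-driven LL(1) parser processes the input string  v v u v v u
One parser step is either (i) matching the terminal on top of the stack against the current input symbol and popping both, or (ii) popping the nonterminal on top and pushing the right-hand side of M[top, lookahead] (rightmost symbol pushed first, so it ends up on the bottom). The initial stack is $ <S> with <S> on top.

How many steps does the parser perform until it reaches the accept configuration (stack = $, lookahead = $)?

step 1: stack=$ <S>  input=v v u v v u $  — expand <S> → <H> <H> <C>
step 2: stack=$ <C> <H> <H>  input=v v u v v u $  — expand <H> → v v u <C>
step 3: stack=$ <C> <H> <C> u v v  input=v v u v v u $  — match v
step 4: stack=$ <C> <H> <C> u v  input=v u v v u $  — match v
step 5: stack=$ <C> <H> <C> u  input=u v v u $  — match u
step 6: stack=$ <C> <H> <C>  input=v v u $  — expand <C> → epsilon
step 7: stack=$ <C> <H>  input=v v u $  — expand <H> → v v u <C>
step 8: stack=$ <C> <C> u v v  input=v v u $  — match v
step 9: stack=$ <C> <C> u v  input=v u $  — match v
step 10: stack=$ <C> <C> u  input=u $  — match u
step 11: stack=$ <C> <C>  input=$  — expand <C> → epsilon
step 12: stack=$ <C>  input=$  — expand <C> → epsilon
Accept reached after 12 steps.

12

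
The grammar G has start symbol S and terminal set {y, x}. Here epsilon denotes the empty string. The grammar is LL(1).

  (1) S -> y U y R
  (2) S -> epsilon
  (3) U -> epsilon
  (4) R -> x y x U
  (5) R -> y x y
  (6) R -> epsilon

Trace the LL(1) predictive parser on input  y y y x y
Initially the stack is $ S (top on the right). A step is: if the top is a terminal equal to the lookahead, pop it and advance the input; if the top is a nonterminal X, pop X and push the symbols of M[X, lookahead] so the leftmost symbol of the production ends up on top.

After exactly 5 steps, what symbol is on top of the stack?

     Stack      Input        Action
  1  $ S        y y y x y $  expand S -> y U y R
  2  $ R y U y  y y y x y $  match y
  3  $ R y U    y y x y $    expand U -> epsilon
  4  $ R y      y y x y $    match y
  5  $ R        y x y $      expand R -> y x y
Stack after step 5: $ y x y (top = y).

y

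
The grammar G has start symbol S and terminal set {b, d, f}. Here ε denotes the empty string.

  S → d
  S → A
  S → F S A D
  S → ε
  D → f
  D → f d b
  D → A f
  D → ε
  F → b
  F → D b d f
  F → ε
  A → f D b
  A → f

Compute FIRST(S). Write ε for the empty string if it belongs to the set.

FIRST(A) = {f}
FIRST(D) = {ε, f}  (via A f)
FIRST(F) = {ε, b, f}  (via D b d f)
FIRST(S) = {ε, b, d, f}  (via A, F S A D)

{ε, b, d, f}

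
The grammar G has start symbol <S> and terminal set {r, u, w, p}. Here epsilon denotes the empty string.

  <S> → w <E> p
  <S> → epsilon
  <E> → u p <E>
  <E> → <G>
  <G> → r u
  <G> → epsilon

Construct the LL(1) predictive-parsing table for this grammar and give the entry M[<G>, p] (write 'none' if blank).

<G> → epsilon

FIRST(<S>) = {epsilon, w}
FIRST(<G>) = {epsilon, r}
FIRST(<E>) = {epsilon, r, u}  (via <G>)
FOLLOW(<S>) includes $ since <S> is the start symbol.
FOLLOW(<E>): in <S>→w <E> p, <E> is followed by p with FIRST {p}; in <E>→u p <E>, the suffix after <E> is empty (adds nothing new). Thus FOLLOW(<E>) = {p}.
FOLLOW(<G>): in <E>→<G>, the suffix after <G> is empty, so FOLLOW(<G>) ⊇ FOLLOW(<E>) = {p}. Thus FOLLOW(<G>) = {p}.
For <G> → r u: FIRST(r u) = {r}, so it goes in M[<G>, t] for t ∈ {r}.
For <G> → epsilon: FIRST(epsilon) = {epsilon}, so it goes in M[<G>, t] for t ∈ {}; since epsilon ∈ FIRST, also for every t ∈ FOLLOW(<G>) = {p}.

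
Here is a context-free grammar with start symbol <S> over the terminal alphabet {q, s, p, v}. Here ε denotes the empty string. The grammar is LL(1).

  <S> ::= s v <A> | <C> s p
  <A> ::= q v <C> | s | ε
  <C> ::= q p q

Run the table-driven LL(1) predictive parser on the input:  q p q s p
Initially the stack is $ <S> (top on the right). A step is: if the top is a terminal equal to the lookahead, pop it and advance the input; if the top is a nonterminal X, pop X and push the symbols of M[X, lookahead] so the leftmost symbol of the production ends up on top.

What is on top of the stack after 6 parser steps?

step 1: stack=$ <S>  input=q p q s p $  — expand <S> ::= <C> s p
step 2: stack=$ p s <C>  input=q p q s p $  — expand <C> ::= q p q
step 3: stack=$ p s q p q  input=q p q s p $  — match q
step 4: stack=$ p s q p  input=p q s p $  — match p
step 5: stack=$ p s q  input=q s p $  — match q
step 6: stack=$ p s  input=s p $  — match s
Stack after step 6: $ p (top = p).

p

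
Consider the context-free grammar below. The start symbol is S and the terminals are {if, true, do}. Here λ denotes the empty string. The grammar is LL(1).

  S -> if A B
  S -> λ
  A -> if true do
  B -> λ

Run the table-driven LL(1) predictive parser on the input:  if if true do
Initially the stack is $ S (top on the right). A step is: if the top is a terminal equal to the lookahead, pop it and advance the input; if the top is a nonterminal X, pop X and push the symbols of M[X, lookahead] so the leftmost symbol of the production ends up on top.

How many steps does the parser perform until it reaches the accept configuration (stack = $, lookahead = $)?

     Stack           Input            Action
  1  $ S             if if true do $  expand S -> if A B
  2  $ B A if        if if true do $  match if
  3  $ B A           if true do $     expand A -> if true do
  4  $ B do true if  if true do $     match if
  5  $ B do true     true do $        match true
  6  $ B do          do $             match do
  7  $ B             $                expand B -> λ
Accept reached after 7 steps.

7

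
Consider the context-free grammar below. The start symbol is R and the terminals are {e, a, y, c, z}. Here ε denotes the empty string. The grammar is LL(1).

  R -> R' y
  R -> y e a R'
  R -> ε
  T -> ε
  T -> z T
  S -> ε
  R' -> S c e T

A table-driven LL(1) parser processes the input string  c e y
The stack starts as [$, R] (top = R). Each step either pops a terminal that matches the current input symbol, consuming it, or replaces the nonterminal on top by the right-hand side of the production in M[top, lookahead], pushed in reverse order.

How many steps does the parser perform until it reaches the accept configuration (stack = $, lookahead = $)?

7

step 1: stack=$ R  input=c e y $  — expand R -> R' y
step 2: stack=$ y R'  input=c e y $  — expand R' -> S c e T
step 3: stack=$ y T e c S  input=c e y $  — expand S -> ε
step 4: stack=$ y T e c  input=c e y $  — match c
step 5: stack=$ y T e  input=e y $  — match e
step 6: stack=$ y T  input=y $  — expand T -> ε
step 7: stack=$ y  input=y $  — match y
Accept reached after 7 steps.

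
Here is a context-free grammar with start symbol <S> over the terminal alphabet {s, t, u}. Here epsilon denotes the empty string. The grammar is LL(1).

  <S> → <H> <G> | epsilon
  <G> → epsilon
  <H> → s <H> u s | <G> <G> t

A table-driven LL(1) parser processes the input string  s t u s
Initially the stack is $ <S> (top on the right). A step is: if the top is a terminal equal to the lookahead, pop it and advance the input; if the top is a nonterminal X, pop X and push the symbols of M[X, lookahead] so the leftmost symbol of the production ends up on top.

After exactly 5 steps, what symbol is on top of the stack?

<G>

     Stack                Input      Action
  1  $ <S>                s t u s $  expand <S> → <H> <G>
  2  $ <G> <H>            s t u s $  expand <H> → s <H> u s
  3  $ <G> s u <H> s      s t u s $  match s
  4  $ <G> s u <H>        t u s $    expand <H> → <G> <G> t
  5  $ <G> s u t <G> <G>  t u s $    expand <G> → epsilon
Stack after step 5: $ <G> s u t <G> (top = <G>).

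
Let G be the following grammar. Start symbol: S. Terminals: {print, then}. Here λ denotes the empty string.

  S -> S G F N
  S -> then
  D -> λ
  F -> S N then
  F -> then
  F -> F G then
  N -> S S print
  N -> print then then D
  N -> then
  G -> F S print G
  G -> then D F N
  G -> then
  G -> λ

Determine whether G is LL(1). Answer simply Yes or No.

FIRST(S) = {then}
FIRST(D) = {λ}
FIRST(F) = {then}
FIRST(N) = {print, then}
FIRST(G) = {λ, then}
FOLLOW(S) = {$, print, then}
FOLLOW(D) = {$, print, then}
FOLLOW(F) = {print, then}
FOLLOW(N) = {$, print, then}
FOLLOW(G) = {then}
Cell M[F, then] receives both F -> S N then and F -> then and F -> F G then — the grammar is not LL(1).

No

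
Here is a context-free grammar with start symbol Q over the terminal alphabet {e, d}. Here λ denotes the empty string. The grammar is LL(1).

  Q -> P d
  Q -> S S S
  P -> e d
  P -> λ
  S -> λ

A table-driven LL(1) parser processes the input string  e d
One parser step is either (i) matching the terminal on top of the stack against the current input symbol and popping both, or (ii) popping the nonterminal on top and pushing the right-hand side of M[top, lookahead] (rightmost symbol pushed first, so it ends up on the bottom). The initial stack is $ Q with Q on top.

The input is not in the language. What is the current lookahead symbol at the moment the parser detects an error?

$

step 1: stack=$ Q  input=e d $  — expand Q -> P d
step 2: stack=$ d P  input=e d $  — expand P -> e d
step 3: stack=$ d d e  input=e d $  — match e
step 4: stack=$ d d  input=d $  — match d
step 5: stack=$ d  input=$  — error: top is terminal d but lookahead is $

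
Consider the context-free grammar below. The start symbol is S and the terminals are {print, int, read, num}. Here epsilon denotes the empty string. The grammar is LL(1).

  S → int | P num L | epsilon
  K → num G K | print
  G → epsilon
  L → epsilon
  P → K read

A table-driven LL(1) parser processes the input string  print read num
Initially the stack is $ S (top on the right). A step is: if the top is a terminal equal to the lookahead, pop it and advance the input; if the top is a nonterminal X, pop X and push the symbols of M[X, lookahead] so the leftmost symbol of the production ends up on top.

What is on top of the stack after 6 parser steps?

     Stack               Input             Action
  1  $ S                 print read num $  expand S → P num L
  2  $ L num P           print read num $  expand P → K read
  3  $ L num read K      print read num $  expand K → print
  4  $ L num read print  print read num $  match print
  5  $ L num read        read num $        match read
  6  $ L num             num $             match num
Stack after step 6: $ L (top = L).

L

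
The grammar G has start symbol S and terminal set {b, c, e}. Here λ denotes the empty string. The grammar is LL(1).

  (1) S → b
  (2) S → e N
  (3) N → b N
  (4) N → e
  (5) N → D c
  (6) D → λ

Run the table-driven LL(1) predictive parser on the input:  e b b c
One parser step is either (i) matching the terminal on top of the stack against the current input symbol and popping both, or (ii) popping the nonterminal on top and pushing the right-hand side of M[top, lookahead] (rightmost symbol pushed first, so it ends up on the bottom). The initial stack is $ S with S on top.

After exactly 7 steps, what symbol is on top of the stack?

     Stack  Input      Action
  1  $ S    e b b c $  expand S → e N
  2  $ N e  e b b c $  match e
  3  $ N    b b c $    expand N → b N
  4  $ N b  b b c $    match b
  5  $ N    b c $      expand N → b N
  6  $ N b  b c $      match b
  7  $ N    c $        expand N → D c
Stack after step 7: $ c D (top = D).

D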